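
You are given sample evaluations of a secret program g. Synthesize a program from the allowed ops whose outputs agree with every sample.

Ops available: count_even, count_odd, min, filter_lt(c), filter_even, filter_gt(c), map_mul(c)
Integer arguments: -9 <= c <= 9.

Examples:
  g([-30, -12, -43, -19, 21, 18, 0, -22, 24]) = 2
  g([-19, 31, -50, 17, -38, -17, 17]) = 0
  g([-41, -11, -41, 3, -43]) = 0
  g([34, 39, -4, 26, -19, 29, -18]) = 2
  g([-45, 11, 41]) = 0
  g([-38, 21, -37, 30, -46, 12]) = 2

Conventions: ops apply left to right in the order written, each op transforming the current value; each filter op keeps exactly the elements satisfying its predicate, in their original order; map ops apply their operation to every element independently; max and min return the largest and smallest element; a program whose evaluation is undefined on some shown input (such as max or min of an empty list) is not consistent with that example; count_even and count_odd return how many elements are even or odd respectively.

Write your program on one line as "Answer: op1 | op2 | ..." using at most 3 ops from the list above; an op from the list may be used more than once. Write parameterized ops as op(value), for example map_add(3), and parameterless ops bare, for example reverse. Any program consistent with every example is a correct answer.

filter_gt(0) | count_even

Check, running the answer program on each example:
  [-30, -12, -43, -19, 21, 18, 0, -22, 24] -> [21, 18, 24] -> 2
  [-19, 31, -50, 17, -38, -17, 17] -> [31, 17, 17] -> 0
  [-41, -11, -41, 3, -43] -> [3] -> 0
  [34, 39, -4, 26, -19, 29, -18] -> [34, 39, 26, 29] -> 2
  [-45, 11, 41] -> [11, 41] -> 0
  [-38, 21, -37, 30, -46, 12] -> [21, 30, 12] -> 2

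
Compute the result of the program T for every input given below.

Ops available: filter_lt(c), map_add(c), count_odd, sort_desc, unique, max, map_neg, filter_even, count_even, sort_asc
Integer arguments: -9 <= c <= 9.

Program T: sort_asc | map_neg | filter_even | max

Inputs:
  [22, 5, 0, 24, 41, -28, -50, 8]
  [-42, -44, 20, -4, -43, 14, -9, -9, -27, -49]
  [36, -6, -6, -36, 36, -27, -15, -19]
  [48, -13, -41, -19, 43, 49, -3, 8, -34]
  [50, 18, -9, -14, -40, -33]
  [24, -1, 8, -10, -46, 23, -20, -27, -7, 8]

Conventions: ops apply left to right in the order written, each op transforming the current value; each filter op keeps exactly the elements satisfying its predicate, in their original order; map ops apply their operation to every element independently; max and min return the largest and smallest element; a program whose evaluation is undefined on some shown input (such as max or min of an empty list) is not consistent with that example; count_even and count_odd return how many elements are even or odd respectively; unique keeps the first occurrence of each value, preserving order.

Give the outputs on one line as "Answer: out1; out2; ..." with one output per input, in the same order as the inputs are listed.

50; 44; 36; 34; 40; 46

Execution, op by op:
  [22, 5, 0, 24, 41, -28, -50, 8] -> [-50, -28, 0, 5, 8, 22, 24, 41] -> [50, 28, 0, -5, -8, -22, -24, -41] -> [50, 28, 0, -8, -22, -24] -> 50
  [-42, -44, 20, -4, -43, 14, -9, -9, -27, -49] -> [-49, -44, -43, -42, -27, -9, -9, -4, 14, 20] -> [49, 44, 43, 42, 27, 9, 9, 4, -14, -20] -> [44, 42, 4, -14, -20] -> 44
  [36, -6, -6, -36, 36, -27, -15, -19] -> [-36, -27, -19, -15, -6, -6, 36, 36] -> [36, 27, 19, 15, 6, 6, -36, -36] -> [36, 6, 6, -36, -36] -> 36
  [48, -13, -41, -19, 43, 49, -3, 8, -34] -> [-41, -34, -19, -13, -3, 8, 43, 48, 49] -> [41, 34, 19, 13, 3, -8, -43, -48, -49] -> [34, -8, -48] -> 34
  [50, 18, -9, -14, -40, -33] -> [-40, -33, -14, -9, 18, 50] -> [40, 33, 14, 9, -18, -50] -> [40, 14, -18, -50] -> 40
  [24, -1, 8, -10, -46, 23, -20, -27, -7, 8] -> [-46, -27, -20, -10, -7, -1, 8, 8, 23, 24] -> [46, 27, 20, 10, 7, 1, -8, -8, -23, -24] -> [46, 20, 10, -8, -8, -24] -> 46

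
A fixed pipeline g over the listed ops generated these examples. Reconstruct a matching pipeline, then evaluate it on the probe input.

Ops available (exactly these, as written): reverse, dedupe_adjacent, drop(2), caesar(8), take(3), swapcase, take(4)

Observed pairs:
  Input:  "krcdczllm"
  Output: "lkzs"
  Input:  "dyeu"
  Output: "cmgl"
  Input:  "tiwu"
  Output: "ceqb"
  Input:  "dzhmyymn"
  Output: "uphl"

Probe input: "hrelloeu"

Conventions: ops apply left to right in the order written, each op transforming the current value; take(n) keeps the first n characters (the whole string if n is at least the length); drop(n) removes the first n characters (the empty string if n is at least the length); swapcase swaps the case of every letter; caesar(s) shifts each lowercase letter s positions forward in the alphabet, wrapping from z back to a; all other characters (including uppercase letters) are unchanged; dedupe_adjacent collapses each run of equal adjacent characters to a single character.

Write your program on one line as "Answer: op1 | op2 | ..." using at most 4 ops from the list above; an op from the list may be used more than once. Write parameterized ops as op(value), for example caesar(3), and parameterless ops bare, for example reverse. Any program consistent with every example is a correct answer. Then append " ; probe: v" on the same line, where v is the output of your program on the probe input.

take(4) | reverse | caesar(8) ; probe: "tmzp"

Check, running the answer program on each example:
  "krcdczllm" -> "krcd" -> "dcrk" -> "lkzs"
  "dyeu" -> "dyeu" -> "ueyd" -> "cmgl"
  "tiwu" -> "tiwu" -> "uwit" -> "ceqb"
  "dzhmyymn" -> "dzhm" -> "mhzd" -> "uphl"
  probe: "hrelloeu" -> "hrel" -> "lerh" -> "tmzp"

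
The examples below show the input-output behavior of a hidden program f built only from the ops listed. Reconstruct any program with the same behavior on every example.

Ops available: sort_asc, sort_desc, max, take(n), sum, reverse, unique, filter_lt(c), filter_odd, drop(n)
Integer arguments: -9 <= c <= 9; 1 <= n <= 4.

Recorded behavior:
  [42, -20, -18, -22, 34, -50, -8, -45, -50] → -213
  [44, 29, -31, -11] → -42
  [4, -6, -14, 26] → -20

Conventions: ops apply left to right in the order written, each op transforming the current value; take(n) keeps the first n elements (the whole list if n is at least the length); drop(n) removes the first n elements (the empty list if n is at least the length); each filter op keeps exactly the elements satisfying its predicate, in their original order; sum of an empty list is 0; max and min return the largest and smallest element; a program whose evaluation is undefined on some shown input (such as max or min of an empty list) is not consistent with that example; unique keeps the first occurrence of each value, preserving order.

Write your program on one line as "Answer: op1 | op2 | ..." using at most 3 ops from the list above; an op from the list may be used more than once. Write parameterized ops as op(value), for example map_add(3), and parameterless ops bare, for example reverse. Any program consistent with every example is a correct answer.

sort_desc | filter_lt(2) | sum

Check, running the answer program on each example:
  [42, -20, -18, -22, 34, -50, -8, -45, -50] -> [42, 34, -8, -18, -20, -22, -45, -50, -50] -> [-8, -18, -20, -22, -45, -50, -50] -> -213
  [44, 29, -31, -11] -> [44, 29, -11, -31] -> [-11, -31] -> -42
  [4, -6, -14, 26] -> [26, 4, -6, -14] -> [-6, -14] -> -20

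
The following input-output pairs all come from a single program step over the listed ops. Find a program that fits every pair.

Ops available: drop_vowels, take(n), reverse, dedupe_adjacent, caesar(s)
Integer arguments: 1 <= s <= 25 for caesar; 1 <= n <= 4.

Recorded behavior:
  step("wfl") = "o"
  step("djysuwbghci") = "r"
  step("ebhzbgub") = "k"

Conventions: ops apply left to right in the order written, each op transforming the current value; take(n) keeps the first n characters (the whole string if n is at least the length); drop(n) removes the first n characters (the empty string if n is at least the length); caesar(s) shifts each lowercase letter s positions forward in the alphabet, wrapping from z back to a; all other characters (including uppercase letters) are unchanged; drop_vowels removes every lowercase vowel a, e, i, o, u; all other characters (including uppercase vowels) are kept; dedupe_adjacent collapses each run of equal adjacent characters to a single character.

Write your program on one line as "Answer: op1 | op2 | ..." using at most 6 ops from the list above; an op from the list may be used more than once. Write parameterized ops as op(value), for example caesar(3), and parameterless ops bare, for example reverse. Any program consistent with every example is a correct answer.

caesar(23) | drop_vowels | caesar(12) | reverse | take(1)

Check, running the answer program on each example:
  "wfl" -> "tci" -> "tc" -> "fo" -> "of" -> "o"
  "djysuwbghci" -> "agvprtydezf" -> "gvprtydzf" -> "shbdfkplr" -> "rlpkfdbhs" -> "r"
  "ebhzbgub" -> "byewydry" -> "bywydry" -> "nkikpdk" -> "kdpkikn" -> "k"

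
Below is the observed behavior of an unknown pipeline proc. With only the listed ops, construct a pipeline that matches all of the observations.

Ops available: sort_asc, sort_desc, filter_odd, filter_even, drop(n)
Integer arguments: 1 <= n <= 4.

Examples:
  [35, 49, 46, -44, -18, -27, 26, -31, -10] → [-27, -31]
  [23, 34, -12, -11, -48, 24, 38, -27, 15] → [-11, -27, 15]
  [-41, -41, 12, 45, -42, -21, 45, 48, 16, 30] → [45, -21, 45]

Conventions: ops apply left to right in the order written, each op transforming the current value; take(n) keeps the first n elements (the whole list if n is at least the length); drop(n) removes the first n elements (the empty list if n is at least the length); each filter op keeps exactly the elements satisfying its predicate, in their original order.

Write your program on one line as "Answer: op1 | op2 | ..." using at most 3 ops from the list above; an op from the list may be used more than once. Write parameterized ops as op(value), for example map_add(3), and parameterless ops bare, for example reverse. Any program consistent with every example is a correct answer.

drop(2) | filter_odd

Check, running the answer program on each example:
  [35, 49, 46, -44, -18, -27, 26, -31, -10] -> [46, -44, -18, -27, 26, -31, -10] -> [-27, -31]
  [23, 34, -12, -11, -48, 24, 38, -27, 15] -> [-12, -11, -48, 24, 38, -27, 15] -> [-11, -27, 15]
  [-41, -41, 12, 45, -42, -21, 45, 48, 16, 30] -> [12, 45, -42, -21, 45, 48, 16, 30] -> [45, -21, 45]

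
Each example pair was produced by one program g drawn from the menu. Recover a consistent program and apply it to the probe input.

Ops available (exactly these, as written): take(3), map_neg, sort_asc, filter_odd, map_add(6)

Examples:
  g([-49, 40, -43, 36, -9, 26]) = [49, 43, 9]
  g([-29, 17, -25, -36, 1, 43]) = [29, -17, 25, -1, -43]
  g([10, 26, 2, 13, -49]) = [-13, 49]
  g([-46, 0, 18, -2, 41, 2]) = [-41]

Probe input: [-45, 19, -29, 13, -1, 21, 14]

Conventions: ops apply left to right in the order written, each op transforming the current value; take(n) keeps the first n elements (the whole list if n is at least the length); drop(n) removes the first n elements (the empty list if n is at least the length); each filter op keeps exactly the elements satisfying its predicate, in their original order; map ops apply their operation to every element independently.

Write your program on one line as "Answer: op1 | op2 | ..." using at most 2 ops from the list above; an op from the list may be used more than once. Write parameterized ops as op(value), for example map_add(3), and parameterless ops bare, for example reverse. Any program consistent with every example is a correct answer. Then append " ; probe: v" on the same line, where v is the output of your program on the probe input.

filter_odd | map_neg ; probe: [45, -19, 29, -13, 1, -21]

Check, running the answer program on each example:
  [-49, 40, -43, 36, -9, 26] -> [-49, -43, -9] -> [49, 43, 9]
  [-29, 17, -25, -36, 1, 43] -> [-29, 17, -25, 1, 43] -> [29, -17, 25, -1, -43]
  [10, 26, 2, 13, -49] -> [13, -49] -> [-13, 49]
  [-46, 0, 18, -2, 41, 2] -> [41] -> [-41]
  probe: [-45, 19, -29, 13, -1, 21, 14] -> [-45, 19, -29, 13, -1, 21] -> [45, -19, 29, -13, 1, -21]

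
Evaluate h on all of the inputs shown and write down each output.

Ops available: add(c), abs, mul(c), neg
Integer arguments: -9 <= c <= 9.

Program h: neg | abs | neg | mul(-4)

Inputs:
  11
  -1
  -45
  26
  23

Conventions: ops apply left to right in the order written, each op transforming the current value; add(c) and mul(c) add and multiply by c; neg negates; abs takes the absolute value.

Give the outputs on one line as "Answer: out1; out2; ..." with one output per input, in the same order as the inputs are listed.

Execution, op by op:
  11 -> -11 -> 11 -> -11 -> 44
  -1 -> 1 -> 1 -> -1 -> 4
  -45 -> 45 -> 45 -> -45 -> 180
  26 -> -26 -> 26 -> -26 -> 104
  23 -> -23 -> 23 -> -23 -> 92

44; 4; 180; 104; 92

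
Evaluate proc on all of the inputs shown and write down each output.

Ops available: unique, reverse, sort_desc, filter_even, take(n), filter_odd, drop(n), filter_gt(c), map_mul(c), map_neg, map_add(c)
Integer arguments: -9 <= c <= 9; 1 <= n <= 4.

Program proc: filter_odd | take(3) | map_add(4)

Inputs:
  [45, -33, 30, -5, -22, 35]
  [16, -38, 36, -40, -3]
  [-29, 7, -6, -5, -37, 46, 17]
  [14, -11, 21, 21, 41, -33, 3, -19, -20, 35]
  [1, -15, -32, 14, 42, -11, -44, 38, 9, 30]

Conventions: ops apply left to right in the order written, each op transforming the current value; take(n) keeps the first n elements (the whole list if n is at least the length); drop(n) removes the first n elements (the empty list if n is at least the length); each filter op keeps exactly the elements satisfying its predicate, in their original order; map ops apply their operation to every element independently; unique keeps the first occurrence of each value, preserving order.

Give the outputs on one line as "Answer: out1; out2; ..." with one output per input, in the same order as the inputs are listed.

Execution, op by op:
  [45, -33, 30, -5, -22, 35] -> [45, -33, -5, 35] -> [45, -33, -5] -> [49, -29, -1]
  [16, -38, 36, -40, -3] -> [-3] -> [-3] -> [1]
  [-29, 7, -6, -5, -37, 46, 17] -> [-29, 7, -5, -37, 17] -> [-29, 7, -5] -> [-25, 11, -1]
  [14, -11, 21, 21, 41, -33, 3, -19, -20, 35] -> [-11, 21, 21, 41, -33, 3, -19, 35] -> [-11, 21, 21] -> [-7, 25, 25]
  [1, -15, -32, 14, 42, -11, -44, 38, 9, 30] -> [1, -15, -11, 9] -> [1, -15, -11] -> [5, -11, -7]

[49, -29, -1]; [1]; [-25, 11, -1]; [-7, 25, 25]; [5, -11, -7]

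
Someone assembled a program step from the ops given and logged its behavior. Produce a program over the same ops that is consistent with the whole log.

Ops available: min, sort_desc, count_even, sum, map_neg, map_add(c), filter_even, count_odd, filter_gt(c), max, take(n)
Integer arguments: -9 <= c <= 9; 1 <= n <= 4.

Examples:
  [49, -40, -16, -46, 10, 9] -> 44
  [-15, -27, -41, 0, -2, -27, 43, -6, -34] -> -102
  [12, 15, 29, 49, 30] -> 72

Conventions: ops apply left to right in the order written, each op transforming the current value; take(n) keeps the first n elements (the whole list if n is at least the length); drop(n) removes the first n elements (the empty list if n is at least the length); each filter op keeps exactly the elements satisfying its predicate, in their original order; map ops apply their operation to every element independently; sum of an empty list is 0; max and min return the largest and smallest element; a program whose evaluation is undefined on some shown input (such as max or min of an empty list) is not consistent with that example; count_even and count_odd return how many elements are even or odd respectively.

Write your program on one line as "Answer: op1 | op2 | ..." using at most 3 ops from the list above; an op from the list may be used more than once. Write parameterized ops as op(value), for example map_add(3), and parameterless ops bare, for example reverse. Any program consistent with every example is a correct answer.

map_add(-7) | filter_even | sum

Check, running the answer program on each example:
  [49, -40, -16, -46, 10, 9] -> [42, -47, -23, -53, 3, 2] -> [42, 2] -> 44
  [-15, -27, -41, 0, -2, -27, 43, -6, -34] -> [-22, -34, -48, -7, -9, -34, 36, -13, -41] -> [-22, -34, -48, -34, 36] -> -102
  [12, 15, 29, 49, 30] -> [5, 8, 22, 42, 23] -> [8, 22, 42] -> 72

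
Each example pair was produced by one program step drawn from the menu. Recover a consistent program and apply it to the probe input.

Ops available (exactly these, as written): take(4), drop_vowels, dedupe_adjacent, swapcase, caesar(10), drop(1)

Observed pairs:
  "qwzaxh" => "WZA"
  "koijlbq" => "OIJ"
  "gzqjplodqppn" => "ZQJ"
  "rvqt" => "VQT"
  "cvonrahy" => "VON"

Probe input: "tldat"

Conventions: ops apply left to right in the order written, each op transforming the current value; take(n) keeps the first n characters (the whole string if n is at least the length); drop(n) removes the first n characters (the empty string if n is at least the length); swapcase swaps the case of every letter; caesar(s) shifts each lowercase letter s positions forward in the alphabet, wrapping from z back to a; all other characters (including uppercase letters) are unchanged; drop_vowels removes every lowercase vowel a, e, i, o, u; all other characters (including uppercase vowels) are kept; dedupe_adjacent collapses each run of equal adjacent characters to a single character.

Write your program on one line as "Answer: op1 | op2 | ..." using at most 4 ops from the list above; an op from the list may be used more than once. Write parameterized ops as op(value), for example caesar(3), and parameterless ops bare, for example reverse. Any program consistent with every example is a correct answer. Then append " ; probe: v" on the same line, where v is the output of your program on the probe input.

swapcase | take(4) | drop(1) ; probe: "LDA"

Check, running the answer program on each example:
  "qwzaxh" -> "QWZAXH" -> "QWZA" -> "WZA"
  "koijlbq" -> "KOIJLBQ" -> "KOIJ" -> "OIJ"
  "gzqjplodqppn" -> "GZQJPLODQPPN" -> "GZQJ" -> "ZQJ"
  "rvqt" -> "RVQT" -> "RVQT" -> "VQT"
  "cvonrahy" -> "CVONRAHY" -> "CVON" -> "VON"
  probe: "tldat" -> "TLDAT" -> "TLDA" -> "LDA"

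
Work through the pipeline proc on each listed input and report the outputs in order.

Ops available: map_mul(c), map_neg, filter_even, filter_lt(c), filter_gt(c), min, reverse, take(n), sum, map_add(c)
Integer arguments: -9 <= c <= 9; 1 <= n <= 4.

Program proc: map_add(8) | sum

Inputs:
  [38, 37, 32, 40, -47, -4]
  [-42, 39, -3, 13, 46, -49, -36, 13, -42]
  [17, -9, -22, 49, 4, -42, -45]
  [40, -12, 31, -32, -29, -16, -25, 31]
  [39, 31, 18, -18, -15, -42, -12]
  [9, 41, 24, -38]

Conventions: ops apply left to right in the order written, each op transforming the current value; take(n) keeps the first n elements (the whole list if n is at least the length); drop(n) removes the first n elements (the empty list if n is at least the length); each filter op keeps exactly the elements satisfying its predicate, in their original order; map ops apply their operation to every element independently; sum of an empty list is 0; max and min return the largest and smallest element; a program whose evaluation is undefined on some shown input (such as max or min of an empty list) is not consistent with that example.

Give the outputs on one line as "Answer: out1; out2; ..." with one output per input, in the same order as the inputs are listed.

144; 11; 8; 52; 57; 68

Execution, op by op:
  [38, 37, 32, 40, -47, -4] -> [46, 45, 40, 48, -39, 4] -> 144
  [-42, 39, -3, 13, 46, -49, -36, 13, -42] -> [-34, 47, 5, 21, 54, -41, -28, 21, -34] -> 11
  [17, -9, -22, 49, 4, -42, -45] -> [25, -1, -14, 57, 12, -34, -37] -> 8
  [40, -12, 31, -32, -29, -16, -25, 31] -> [48, -4, 39, -24, -21, -8, -17, 39] -> 52
  [39, 31, 18, -18, -15, -42, -12] -> [47, 39, 26, -10, -7, -34, -4] -> 57
  [9, 41, 24, -38] -> [17, 49, 32, -30] -> 68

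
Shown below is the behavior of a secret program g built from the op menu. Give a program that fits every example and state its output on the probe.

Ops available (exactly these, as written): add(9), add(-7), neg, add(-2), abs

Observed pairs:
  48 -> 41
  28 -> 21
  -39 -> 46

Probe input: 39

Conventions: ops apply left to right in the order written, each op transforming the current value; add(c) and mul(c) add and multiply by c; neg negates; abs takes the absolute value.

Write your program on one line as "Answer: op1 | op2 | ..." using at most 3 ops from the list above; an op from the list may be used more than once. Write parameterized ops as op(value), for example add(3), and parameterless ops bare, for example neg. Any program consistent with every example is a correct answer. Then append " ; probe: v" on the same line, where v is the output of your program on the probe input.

add(-7) | abs ; probe: 32

Check, running the answer program on each example:
  48 -> 41 -> 41
  28 -> 21 -> 21
  -39 -> -46 -> 46
  probe: 39 -> 32 -> 32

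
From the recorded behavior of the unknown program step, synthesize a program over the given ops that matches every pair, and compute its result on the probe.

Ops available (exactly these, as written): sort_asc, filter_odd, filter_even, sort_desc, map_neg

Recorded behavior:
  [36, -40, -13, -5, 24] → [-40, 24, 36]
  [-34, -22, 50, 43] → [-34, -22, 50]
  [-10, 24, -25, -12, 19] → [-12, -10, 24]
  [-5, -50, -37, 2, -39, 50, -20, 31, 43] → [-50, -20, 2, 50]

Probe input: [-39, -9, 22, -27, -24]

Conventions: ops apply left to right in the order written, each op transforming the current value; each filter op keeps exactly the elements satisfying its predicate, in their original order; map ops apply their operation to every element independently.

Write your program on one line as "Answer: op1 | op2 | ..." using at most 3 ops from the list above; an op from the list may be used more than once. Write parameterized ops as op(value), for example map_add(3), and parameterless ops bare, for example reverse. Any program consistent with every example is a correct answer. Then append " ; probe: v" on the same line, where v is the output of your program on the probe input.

sort_desc | sort_asc | filter_even ; probe: [-24, 22]

Check, running the answer program on each example:
  [36, -40, -13, -5, 24] -> [36, 24, -5, -13, -40] -> [-40, -13, -5, 24, 36] -> [-40, 24, 36]
  [-34, -22, 50, 43] -> [50, 43, -22, -34] -> [-34, -22, 43, 50] -> [-34, -22, 50]
  [-10, 24, -25, -12, 19] -> [24, 19, -10, -12, -25] -> [-25, -12, -10, 19, 24] -> [-12, -10, 24]
  [-5, -50, -37, 2, -39, 50, -20, 31, 43] -> [50, 43, 31, 2, -5, -20, -37, -39, -50] -> [-50, -39, -37, -20, -5, 2, 31, 43, 50] -> [-50, -20, 2, 50]
  probe: [-39, -9, 22, -27, -24] -> [22, -9, -24, -27, -39] -> [-39, -27, -24, -9, 22] -> [-24, 22]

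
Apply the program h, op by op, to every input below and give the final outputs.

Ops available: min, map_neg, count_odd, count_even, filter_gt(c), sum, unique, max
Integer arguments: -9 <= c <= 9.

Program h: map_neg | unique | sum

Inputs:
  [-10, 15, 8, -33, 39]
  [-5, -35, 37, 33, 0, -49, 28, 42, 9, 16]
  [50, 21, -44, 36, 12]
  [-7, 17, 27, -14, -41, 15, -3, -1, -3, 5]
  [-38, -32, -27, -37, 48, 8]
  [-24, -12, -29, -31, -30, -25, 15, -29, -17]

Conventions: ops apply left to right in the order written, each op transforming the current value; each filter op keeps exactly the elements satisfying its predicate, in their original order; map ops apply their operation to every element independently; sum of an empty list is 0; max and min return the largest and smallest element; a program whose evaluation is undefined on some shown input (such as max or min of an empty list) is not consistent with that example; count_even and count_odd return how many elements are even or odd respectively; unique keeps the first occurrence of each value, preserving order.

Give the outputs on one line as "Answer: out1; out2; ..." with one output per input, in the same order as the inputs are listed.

Execution, op by op:
  [-10, 15, 8, -33, 39] -> [10, -15, -8, 33, -39] -> [10, -15, -8, 33, -39] -> -19
  [-5, -35, 37, 33, 0, -49, 28, 42, 9, 16] -> [5, 35, -37, -33, 0, 49, -28, -42, -9, -16] -> [5, 35, -37, -33, 0, 49, -28, -42, -9, -16] -> -76
  [50, 21, -44, 36, 12] -> [-50, -21, 44, -36, -12] -> [-50, -21, 44, -36, -12] -> -75
  [-7, 17, 27, -14, -41, 15, -3, -1, -3, 5] -> [7, -17, -27, 14, 41, -15, 3, 1, 3, -5] -> [7, -17, -27, 14, 41, -15, 3, 1, -5] -> 2
  [-38, -32, -27, -37, 48, 8] -> [38, 32, 27, 37, -48, -8] -> [38, 32, 27, 37, -48, -8] -> 78
  [-24, -12, -29, -31, -30, -25, 15, -29, -17] -> [24, 12, 29, 31, 30, 25, -15, 29, 17] -> [24, 12, 29, 31, 30, 25, -15, 17] -> 153

-19; -76; -75; 2; 78; 153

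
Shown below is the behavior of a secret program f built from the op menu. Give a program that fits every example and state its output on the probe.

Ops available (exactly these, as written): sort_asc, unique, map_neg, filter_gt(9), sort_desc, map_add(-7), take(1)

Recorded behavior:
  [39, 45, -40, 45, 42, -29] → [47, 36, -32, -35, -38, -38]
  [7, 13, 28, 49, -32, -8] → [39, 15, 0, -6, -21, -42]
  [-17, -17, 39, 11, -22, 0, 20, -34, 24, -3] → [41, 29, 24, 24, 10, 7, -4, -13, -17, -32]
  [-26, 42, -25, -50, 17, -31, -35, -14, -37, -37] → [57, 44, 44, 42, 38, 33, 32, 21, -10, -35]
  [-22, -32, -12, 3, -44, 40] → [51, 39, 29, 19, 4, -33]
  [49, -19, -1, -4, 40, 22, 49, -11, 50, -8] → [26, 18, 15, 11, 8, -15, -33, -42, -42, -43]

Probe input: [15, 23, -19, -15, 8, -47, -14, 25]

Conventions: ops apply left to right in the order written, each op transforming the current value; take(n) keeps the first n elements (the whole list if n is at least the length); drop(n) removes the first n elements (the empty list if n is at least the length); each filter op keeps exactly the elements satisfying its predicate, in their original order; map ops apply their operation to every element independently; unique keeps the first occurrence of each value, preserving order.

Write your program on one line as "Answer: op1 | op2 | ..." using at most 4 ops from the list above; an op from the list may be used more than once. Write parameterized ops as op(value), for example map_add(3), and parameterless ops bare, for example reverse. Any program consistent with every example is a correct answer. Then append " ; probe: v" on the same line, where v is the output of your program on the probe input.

map_add(-7) | sort_asc | map_neg ; probe: [54, 26, 22, 21, -1, -8, -16, -18]

Check, running the answer program on each example:
  [39, 45, -40, 45, 42, -29] -> [32, 38, -47, 38, 35, -36] -> [-47, -36, 32, 35, 38, 38] -> [47, 36, -32, -35, -38, -38]
  [7, 13, 28, 49, -32, -8] -> [0, 6, 21, 42, -39, -15] -> [-39, -15, 0, 6, 21, 42] -> [39, 15, 0, -6, -21, -42]
  [-17, -17, 39, 11, -22, 0, 20, -34, 24, -3] -> [-24, -24, 32, 4, -29, -7, 13, -41, 17, -10] -> [-41, -29, -24, -24, -10, -7, 4, 13, 17, 32] -> [41, 29, 24, 24, 10, 7, -4, -13, -17, -32]
  [-26, 42, -25, -50, 17, -31, -35, -14, -37, -37] -> [-33, 35, -32, -57, 10, -38, -42, -21, -44, -44] -> [-57, -44, -44, -42, -38, -33, -32, -21, 10, 35] -> [57, 44, 44, 42, 38, 33, 32, 21, -10, -35]
  [-22, -32, -12, 3, -44, 40] -> [-29, -39, -19, -4, -51, 33] -> [-51, -39, -29, -19, -4, 33] -> [51, 39, 29, 19, 4, -33]
  [49, -19, -1, -4, 40, 22, 49, -11, 50, -8] -> [42, -26, -8, -11, 33, 15, 42, -18, 43, -15] -> [-26, -18, -15, -11, -8, 15, 33, 42, 42, 43] -> [26, 18, 15, 11, 8, -15, -33, -42, -42, -43]
  probe: [15, 23, -19, -15, 8, -47, -14, 25] -> [8, 16, -26, -22, 1, -54, -21, 18] -> [-54, -26, -22, -21, 1, 8, 16, 18] -> [54, 26, 22, 21, -1, -8, -16, -18]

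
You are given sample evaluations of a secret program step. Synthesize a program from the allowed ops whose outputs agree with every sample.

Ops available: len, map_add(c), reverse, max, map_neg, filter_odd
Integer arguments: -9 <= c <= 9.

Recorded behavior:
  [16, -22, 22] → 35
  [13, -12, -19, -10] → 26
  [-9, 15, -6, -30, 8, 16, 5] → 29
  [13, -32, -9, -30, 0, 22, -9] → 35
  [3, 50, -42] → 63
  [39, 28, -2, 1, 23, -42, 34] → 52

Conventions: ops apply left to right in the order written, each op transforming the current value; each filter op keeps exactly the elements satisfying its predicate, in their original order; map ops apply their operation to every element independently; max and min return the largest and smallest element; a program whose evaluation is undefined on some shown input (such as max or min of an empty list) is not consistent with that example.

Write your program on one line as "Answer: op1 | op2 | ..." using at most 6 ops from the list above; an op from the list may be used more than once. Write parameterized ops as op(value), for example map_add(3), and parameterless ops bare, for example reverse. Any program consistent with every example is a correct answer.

map_add(6) | reverse | map_add(2) | map_add(5) | max

Check, running the answer program on each example:
  [16, -22, 22] -> [22, -16, 28] -> [28, -16, 22] -> [30, -14, 24] -> [35, -9, 29] -> 35
  [13, -12, -19, -10] -> [19, -6, -13, -4] -> [-4, -13, -6, 19] -> [-2, -11, -4, 21] -> [3, -6, 1, 26] -> 26
  [-9, 15, -6, -30, 8, 16, 5] -> [-3, 21, 0, -24, 14, 22, 11] -> [11, 22, 14, -24, 0, 21, -3] -> [13, 24, 16, -22, 2, 23, -1] -> [18, 29, 21, -17, 7, 28, 4] -> 29
  [13, -32, -9, -30, 0, 22, -9] -> [19, -26, -3, -24, 6, 28, -3] -> [-3, 28, 6, -24, -3, -26, 19] -> [-1, 30, 8, -22, -1, -24, 21] -> [4, 35, 13, -17, 4, -19, 26] -> 35
  [3, 50, -42] -> [9, 56, -36] -> [-36, 56, 9] -> [-34, 58, 11] -> [-29, 63, 16] -> 63
  [39, 28, -2, 1, 23, -42, 34] -> [45, 34, 4, 7, 29, -36, 40] -> [40, -36, 29, 7, 4, 34, 45] -> [42, -34, 31, 9, 6, 36, 47] -> [47, -29, 36, 14, 11, 41, 52] -> 52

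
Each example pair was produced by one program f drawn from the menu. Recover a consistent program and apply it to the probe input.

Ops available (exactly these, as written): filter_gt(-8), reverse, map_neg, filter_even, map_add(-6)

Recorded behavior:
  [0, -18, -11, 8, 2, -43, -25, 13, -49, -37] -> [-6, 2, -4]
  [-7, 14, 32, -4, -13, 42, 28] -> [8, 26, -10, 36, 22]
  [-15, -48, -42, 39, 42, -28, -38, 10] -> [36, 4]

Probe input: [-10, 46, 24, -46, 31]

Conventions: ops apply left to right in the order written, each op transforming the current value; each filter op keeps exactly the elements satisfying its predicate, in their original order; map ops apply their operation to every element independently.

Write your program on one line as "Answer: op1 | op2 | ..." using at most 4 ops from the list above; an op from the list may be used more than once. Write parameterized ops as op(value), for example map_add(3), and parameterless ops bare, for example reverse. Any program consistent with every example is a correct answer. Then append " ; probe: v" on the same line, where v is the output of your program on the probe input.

filter_even | filter_gt(-8) | map_add(-6) ; probe: [40, 18]

Check, running the answer program on each example:
  [0, -18, -11, 8, 2, -43, -25, 13, -49, -37] -> [0, -18, 8, 2] -> [0, 8, 2] -> [-6, 2, -4]
  [-7, 14, 32, -4, -13, 42, 28] -> [14, 32, -4, 42, 28] -> [14, 32, -4, 42, 28] -> [8, 26, -10, 36, 22]
  [-15, -48, -42, 39, 42, -28, -38, 10] -> [-48, -42, 42, -28, -38, 10] -> [42, 10] -> [36, 4]
  probe: [-10, 46, 24, -46, 31] -> [-10, 46, 24, -46] -> [46, 24] -> [40, 18]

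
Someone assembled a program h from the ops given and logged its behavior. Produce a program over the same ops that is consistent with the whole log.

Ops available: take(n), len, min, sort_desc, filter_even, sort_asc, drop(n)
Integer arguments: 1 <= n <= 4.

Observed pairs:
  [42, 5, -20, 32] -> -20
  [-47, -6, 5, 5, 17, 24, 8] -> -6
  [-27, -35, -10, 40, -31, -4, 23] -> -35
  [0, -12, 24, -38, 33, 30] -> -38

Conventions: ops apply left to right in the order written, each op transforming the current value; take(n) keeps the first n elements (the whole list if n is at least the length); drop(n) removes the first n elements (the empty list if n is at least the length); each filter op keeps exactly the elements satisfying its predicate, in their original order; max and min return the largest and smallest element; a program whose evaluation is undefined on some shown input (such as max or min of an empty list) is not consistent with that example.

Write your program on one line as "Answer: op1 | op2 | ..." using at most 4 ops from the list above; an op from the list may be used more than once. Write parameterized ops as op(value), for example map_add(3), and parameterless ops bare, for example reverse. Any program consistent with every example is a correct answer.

take(4) | drop(1) | min

Check, running the answer program on each example:
  [42, 5, -20, 32] -> [42, 5, -20, 32] -> [5, -20, 32] -> -20
  [-47, -6, 5, 5, 17, 24, 8] -> [-47, -6, 5, 5] -> [-6, 5, 5] -> -6
  [-27, -35, -10, 40, -31, -4, 23] -> [-27, -35, -10, 40] -> [-35, -10, 40] -> -35
  [0, -12, 24, -38, 33, 30] -> [0, -12, 24, -38] -> [-12, 24, -38] -> -38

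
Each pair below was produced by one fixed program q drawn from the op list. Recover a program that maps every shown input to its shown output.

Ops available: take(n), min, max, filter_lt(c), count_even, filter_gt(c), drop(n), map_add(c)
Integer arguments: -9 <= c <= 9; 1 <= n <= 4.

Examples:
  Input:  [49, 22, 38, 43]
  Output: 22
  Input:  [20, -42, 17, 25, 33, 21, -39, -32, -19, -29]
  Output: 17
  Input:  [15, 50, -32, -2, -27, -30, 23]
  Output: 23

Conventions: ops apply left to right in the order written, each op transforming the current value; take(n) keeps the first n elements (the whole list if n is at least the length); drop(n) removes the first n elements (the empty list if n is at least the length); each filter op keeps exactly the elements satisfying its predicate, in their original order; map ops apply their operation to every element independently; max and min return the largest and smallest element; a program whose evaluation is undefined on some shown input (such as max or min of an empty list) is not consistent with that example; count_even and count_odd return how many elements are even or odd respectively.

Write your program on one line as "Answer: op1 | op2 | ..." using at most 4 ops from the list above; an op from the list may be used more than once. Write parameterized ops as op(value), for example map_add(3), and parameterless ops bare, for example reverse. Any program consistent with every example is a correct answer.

drop(1) | filter_gt(-2) | min

Check, running the answer program on each example:
  [49, 22, 38, 43] -> [22, 38, 43] -> [22, 38, 43] -> 22
  [20, -42, 17, 25, 33, 21, -39, -32, -19, -29] -> [-42, 17, 25, 33, 21, -39, -32, -19, -29] -> [17, 25, 33, 21] -> 17
  [15, 50, -32, -2, -27, -30, 23] -> [50, -32, -2, -27, -30, 23] -> [50, 23] -> 23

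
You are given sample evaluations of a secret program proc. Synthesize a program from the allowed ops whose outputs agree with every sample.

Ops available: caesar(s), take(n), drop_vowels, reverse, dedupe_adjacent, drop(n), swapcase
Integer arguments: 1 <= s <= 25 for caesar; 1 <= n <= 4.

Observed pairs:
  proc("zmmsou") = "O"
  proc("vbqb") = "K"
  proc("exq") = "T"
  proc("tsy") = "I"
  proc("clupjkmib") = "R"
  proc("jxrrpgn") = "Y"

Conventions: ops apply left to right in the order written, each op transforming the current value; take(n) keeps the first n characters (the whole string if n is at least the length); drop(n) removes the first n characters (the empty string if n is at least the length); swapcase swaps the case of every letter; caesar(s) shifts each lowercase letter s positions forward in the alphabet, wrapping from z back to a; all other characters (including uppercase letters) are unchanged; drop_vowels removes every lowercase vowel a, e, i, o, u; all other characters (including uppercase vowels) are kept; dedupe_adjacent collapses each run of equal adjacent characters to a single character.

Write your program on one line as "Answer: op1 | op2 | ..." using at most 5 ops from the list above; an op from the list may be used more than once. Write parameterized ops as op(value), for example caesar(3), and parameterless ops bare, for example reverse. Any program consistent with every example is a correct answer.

dedupe_adjacent | take(1) | caesar(15) | swapcase

Check, running the answer program on each example:
  "zmmsou" -> "zmsou" -> "z" -> "o" -> "O"
  "vbqb" -> "vbqb" -> "v" -> "k" -> "K"
  "exq" -> "exq" -> "e" -> "t" -> "T"
  "tsy" -> "tsy" -> "t" -> "i" -> "I"
  "clupjkmib" -> "clupjkmib" -> "c" -> "r" -> "R"
  "jxrrpgn" -> "jxrpgn" -> "j" -> "y" -> "Y"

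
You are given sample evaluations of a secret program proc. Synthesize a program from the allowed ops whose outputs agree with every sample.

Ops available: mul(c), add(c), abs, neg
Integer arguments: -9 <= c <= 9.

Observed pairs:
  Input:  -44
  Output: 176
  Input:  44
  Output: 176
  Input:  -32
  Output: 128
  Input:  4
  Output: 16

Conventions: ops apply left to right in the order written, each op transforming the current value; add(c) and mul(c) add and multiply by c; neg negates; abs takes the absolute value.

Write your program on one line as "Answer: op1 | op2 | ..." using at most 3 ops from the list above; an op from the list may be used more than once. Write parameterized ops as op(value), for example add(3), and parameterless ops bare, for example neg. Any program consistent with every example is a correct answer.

abs | mul(-4) | neg

Check, running the answer program on each example:
  -44 -> 44 -> -176 -> 176
  44 -> 44 -> -176 -> 176
  -32 -> 32 -> -128 -> 128
  4 -> 4 -> -16 -> 16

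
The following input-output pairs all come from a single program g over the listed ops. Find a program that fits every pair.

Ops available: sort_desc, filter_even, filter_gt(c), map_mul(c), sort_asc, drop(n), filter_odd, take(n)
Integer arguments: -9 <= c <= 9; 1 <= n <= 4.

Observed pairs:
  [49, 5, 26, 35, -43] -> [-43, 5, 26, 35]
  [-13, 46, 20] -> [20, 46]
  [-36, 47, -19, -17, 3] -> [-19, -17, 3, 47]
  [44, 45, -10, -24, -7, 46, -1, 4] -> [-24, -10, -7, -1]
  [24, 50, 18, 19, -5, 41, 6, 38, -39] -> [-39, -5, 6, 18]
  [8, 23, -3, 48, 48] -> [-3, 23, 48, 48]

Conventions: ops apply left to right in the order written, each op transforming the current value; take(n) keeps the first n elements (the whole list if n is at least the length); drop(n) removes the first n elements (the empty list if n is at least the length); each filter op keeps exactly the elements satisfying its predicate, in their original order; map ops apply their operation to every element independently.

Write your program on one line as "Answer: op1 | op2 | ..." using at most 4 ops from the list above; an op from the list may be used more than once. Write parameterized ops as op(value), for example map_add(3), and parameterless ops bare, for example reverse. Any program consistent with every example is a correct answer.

drop(1) | sort_desc | sort_asc | take(4)

Check, running the answer program on each example:
  [49, 5, 26, 35, -43] -> [5, 26, 35, -43] -> [35, 26, 5, -43] -> [-43, 5, 26, 35] -> [-43, 5, 26, 35]
  [-13, 46, 20] -> [46, 20] -> [46, 20] -> [20, 46] -> [20, 46]
  [-36, 47, -19, -17, 3] -> [47, -19, -17, 3] -> [47, 3, -17, -19] -> [-19, -17, 3, 47] -> [-19, -17, 3, 47]
  [44, 45, -10, -24, -7, 46, -1, 4] -> [45, -10, -24, -7, 46, -1, 4] -> [46, 45, 4, -1, -7, -10, -24] -> [-24, -10, -7, -1, 4, 45, 46] -> [-24, -10, -7, -1]
  [24, 50, 18, 19, -5, 41, 6, 38, -39] -> [50, 18, 19, -5, 41, 6, 38, -39] -> [50, 41, 38, 19, 18, 6, -5, -39] -> [-39, -5, 6, 18, 19, 38, 41, 50] -> [-39, -5, 6, 18]
  [8, 23, -3, 48, 48] -> [23, -3, 48, 48] -> [48, 48, 23, -3] -> [-3, 23, 48, 48] -> [-3, 23, 48, 48]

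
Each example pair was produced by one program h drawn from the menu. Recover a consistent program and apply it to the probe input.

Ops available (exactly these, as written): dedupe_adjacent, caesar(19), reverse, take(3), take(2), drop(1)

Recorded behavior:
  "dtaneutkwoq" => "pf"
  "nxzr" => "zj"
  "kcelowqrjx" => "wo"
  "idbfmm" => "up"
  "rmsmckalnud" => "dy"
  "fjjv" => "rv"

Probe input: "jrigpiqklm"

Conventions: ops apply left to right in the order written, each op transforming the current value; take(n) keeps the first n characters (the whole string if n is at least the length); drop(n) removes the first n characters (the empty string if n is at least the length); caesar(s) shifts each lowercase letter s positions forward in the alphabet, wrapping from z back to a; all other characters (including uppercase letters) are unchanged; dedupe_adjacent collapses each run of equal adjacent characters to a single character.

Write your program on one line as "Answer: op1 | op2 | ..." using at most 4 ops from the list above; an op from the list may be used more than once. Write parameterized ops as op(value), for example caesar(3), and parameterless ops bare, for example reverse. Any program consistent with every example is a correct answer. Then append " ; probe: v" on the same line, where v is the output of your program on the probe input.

caesar(19) | take(2) | caesar(19) ; probe: "vd"

Check, running the answer program on each example:
  "dtaneutkwoq" -> "wmtgxnmdphj" -> "wm" -> "pf"
  "nxzr" -> "gqsk" -> "gq" -> "zj"
  "kcelowqrjx" -> "dvxehpjkcq" -> "dv" -> "wo"
  "idbfmm" -> "bwuyff" -> "bw" -> "up"
  "rmsmckalnud" -> "kflfvdtegnw" -> "kf" -> "dy"
  "fjjv" -> "ycco" -> "yc" -> "rv"
  probe: "jrigpiqklm" -> "ckbzibjdef" -> "ck" -> "vd"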